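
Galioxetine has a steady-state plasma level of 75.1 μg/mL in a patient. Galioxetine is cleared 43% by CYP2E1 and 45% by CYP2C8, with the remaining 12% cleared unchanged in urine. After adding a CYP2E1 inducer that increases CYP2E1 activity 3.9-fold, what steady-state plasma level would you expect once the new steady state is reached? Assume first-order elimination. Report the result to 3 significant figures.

33.4 μg/mL

The CYP2E1 pathway (43% of clearance) is boosted to 3.9× activity: 0.43 × 3.9 = 1.677.
CYP2C8 (45%) and the residual 12% are unaffected.
New clearance relative to baseline: 1.677 + 0.45 + 0.12 = 2.247.
Steady-state plasma level ∝ 1/CL, so new value = 75.1 / 2.247 = 33.4 μg/mL.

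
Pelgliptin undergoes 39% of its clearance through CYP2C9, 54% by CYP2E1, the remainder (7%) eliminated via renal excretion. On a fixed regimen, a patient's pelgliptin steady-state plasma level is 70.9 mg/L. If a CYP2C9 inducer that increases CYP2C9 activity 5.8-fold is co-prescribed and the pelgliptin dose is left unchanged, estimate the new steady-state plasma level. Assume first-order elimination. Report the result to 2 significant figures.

25 mg/L

The CYP2C9 pathway (39% of clearance) is boosted to 5.8× activity: 0.39 × 5.8 = 2.262.
CYP2E1 (54%) and the residual 7% are unaffected.
New clearance relative to baseline: 2.262 + 0.54 + 0.07 = 2.872.
Steady-state plasma level ∝ 1/CL, so new value = 70.9 / 2.872 = 25 mg/L.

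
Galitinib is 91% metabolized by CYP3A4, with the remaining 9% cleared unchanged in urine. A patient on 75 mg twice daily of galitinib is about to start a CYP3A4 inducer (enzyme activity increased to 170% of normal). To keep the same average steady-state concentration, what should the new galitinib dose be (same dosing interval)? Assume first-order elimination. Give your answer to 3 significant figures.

CYP3A4: 0.91 × 1.7 = 1.547
Other: 0.09 (unchanged)
Relative clearance = 1.547 + 0.09 = 1.637.
Css,avg = (dose rate)/CL, so holding Css fixed requires dose ∝ CL: 75 × 1.637 = 123 mg.

123 mg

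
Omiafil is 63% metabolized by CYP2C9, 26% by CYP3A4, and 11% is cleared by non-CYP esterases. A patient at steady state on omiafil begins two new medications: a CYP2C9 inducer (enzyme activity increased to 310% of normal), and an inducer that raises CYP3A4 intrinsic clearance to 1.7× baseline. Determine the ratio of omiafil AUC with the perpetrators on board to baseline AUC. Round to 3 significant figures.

CYP2C9: 0.63 × 3.1 = 1.953
CYP3A4: 0.26 × 1.7 = 0.442
Other: 0.11 (unchanged)
Relative clearance = 1.953 + 0.442 + 0.11 = 2.505.
Net AUC ratio = 1 / 2.505 = 0.399.

0.399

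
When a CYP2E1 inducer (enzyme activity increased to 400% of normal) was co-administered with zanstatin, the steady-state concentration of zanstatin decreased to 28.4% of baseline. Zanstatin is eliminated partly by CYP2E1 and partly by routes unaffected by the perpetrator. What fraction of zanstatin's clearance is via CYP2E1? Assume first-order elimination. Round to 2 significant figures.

Let fm be the CYP2E1 fraction. New clearance relative to baseline = fm × 4 + (1 − fm).
Steady-state concentration ratio = 1 / (new CL fraction), so new CL fraction = 1 / 0.284 = 3.521.
fm × 4 + 1 − fm = 3.521  ⇒  fm × (4 − 1) = 2.521  ⇒  fm = 0.84.

0.84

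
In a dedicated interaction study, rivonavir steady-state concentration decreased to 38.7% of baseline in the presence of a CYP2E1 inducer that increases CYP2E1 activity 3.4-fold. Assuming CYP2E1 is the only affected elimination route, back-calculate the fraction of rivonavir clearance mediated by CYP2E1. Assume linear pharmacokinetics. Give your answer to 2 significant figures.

CL'/CL = 1 / 0.387 = 2.584
3.4·fm + (1 − fm) = 2.584
fm = (2.584 − 1) / (3.4 − 1) = 0.66

0.66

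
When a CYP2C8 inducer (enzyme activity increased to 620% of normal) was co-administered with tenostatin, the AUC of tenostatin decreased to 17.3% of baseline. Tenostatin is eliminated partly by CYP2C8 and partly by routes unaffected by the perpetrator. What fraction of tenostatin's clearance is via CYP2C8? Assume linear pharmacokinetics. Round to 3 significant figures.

0.919

Let x = fm,CYP2C8. Because AUC ∝ 1/CL, relative clearance rose to 1/0.173 = 5.78.
Only the CYP2C8 route changed, so 5.78 = x·6.2 + (1 − x), giving x = 0.919.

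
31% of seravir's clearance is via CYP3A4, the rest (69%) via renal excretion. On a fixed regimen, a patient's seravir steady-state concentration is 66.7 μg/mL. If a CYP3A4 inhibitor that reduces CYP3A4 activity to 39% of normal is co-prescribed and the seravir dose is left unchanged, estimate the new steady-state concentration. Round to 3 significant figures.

82.3 μg/mL

The CYP3A4 pathway (31% of clearance) drops to 0.39× activity: 0.31 × 0.39 = 0.1209.
Non-CYP routes (69%) are unchanged.
Relative clearance = 0.1209 + 0.69 = 0.8109.
With dosing unchanged, steady-state concentration scales as 1/CL: 66.7 / 0.8109 = 82.3 μg/mL.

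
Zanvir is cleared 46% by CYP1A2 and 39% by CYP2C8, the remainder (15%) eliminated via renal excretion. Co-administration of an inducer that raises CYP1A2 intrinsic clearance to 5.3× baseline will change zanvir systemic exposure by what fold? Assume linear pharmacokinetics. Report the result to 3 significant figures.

CYP1A2: 0.46 × 5.3 = 2.438
CYP2C8: 0.39 (unchanged)
Other: 0.15 (unchanged)
New clearance relative to baseline: 2.438 + 0.39 + 0.15 = 2.978.
Systemic exposure ratio = CL_old/CL_new = 1 / 2.978 = 0.336.

0.336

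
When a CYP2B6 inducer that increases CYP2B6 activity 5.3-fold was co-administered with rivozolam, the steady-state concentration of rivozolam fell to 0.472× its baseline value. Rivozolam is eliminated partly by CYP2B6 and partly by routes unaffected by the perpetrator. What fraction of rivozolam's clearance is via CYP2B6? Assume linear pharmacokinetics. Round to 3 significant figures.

CL'/CL = 1 / 0.472 = 2.119
5.3·fm + (1 − fm) = 2.119
fm = (2.119 − 1) / (5.3 − 1) = 0.260

0.260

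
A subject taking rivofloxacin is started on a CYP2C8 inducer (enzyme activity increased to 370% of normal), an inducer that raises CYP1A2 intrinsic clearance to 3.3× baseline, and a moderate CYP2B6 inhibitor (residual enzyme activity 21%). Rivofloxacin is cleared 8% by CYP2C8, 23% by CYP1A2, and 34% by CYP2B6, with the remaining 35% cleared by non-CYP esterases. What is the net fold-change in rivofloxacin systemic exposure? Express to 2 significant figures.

The CYP2C8 pathway (8% of clearance) rises to 3.7× activity: 0.08 × 3.7 = 0.296.
The CYP1A2 pathway (23% of clearance) increases to 3.3× activity: 0.23 × 3.3 = 0.759.
The CYP2B6 pathway (34% of clearance) falls to 0.21× activity: 0.34 × 0.21 = 0.0714.
The remaining 35% of clearance is unaffected.
New clearance relative to baseline: 0.296 + 0.759 + 0.0714 + 0.35 = 1.4764.
Net systemic exposure ratio = 1 / 1.4764 = 0.68.

0.68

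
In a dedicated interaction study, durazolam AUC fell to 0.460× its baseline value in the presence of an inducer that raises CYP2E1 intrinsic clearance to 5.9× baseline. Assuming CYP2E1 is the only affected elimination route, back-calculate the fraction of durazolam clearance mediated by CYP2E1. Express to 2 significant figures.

Let x = fm,CYP2E1. Because AUC ∝ 1/CL, relative clearance rose to 1/0.460 = 2.174.
Only the CYP2E1 route changed, so 2.174 = x·5.9 + (1 − x), giving x = 0.24.

0.24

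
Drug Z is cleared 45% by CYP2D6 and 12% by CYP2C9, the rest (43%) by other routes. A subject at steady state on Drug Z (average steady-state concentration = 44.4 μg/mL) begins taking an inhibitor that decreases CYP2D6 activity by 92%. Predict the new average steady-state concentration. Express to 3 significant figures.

75.8 μg/mL

The CYP2D6 pathway (45% of clearance) is reduced to 0.08× activity: 0.45 × 0.08 = 0.036.
CYP2C9 (12%) and the residual 43% are unaffected.
New clearance relative to baseline: 0.036 + 0.12 + 0.43 = 0.586.
With dosing unchanged, average steady-state concentration scales as 1/CL: 44.4 / 0.586 = 75.8 μg/mL.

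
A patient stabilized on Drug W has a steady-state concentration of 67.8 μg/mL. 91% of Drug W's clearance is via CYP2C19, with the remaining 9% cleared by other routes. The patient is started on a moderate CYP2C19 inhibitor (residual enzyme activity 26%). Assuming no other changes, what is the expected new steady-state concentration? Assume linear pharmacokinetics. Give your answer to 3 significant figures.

CYP2C19: 0.91 × 0.26 = 0.2366
Other: 0.09 (unchanged)
New clearance relative to baseline: 0.2366 + 0.09 = 0.3266.
New steady-state concentration = baseline ÷ relative clearance = 67.8 / 0.3266 = 208 μg/mL.

208 μg/mL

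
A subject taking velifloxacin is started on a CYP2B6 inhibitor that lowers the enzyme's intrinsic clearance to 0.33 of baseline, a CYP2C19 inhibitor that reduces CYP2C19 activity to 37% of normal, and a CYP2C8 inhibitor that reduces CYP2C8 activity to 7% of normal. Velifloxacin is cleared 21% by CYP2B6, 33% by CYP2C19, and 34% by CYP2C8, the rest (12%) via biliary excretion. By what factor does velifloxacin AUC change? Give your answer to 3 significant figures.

The CYP2B6 pathway (21% of clearance) falls to 0.33× activity: 0.21 × 0.33 = 0.0693.
The CYP2C19 pathway (33% of clearance) is reduced to 0.37× activity: 0.33 × 0.37 = 0.1221.
The CYP2C8 pathway (34% of clearance) is reduced to 0.07× activity: 0.34 × 0.07 = 0.0238.
Non-CYP routes (12%) are unchanged.
Relative clearance = 0.0693 + 0.1221 + 0.0238 + 0.12 = 0.3352.
AUC ∝ 1/CL: fold-change = 1 / 0.3352 = 2.98.

2.98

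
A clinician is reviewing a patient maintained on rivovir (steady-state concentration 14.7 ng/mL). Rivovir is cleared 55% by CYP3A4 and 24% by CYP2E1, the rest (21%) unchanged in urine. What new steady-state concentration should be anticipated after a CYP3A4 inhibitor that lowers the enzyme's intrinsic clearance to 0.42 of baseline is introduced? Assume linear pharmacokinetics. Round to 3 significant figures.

The CYP3A4 pathway (55% of clearance) falls to 0.42× activity: 0.55 × 0.42 = 0.231.
CYP2E1 (24%) and the residual 21% are unaffected.
Relative clearance = 0.231 + 0.24 + 0.21 = 0.681.
Steady-state concentration ∝ 1/CL, so new value = 14.7 / 0.681 = 21.6 ng/mL.

21.6 ng/mL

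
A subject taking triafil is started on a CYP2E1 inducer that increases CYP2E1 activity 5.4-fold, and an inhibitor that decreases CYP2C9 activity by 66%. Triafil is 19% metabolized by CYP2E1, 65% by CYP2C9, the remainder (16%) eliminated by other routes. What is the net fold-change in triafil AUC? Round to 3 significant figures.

0.711

The CYP2E1 pathway (19% of clearance) is boosted to 5.4× activity: 0.19 × 5.4 = 1.026.
The CYP2C9 pathway (65% of clearance) drops to 0.34× activity: 0.65 × 0.34 = 0.221.
Non-CYP routes (16%) are unchanged.
New clearance relative to baseline: 1.026 + 0.221 + 0.16 = 1.407.
Because AUC varies inversely with clearance, the combined effect is 1 / 1.407 = 0.711.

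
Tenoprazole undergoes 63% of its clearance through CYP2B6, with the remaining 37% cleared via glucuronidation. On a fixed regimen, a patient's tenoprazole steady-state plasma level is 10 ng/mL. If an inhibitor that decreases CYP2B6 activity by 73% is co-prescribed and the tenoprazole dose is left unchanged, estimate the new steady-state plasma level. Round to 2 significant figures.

CYP2B6: 0.63 × 0.27 = 0.1701
Other: 0.37 (unchanged)
New clearance relative to baseline: 0.1701 + 0.37 = 0.5401.
With dosing unchanged, steady-state plasma level scales as 1/CL: 10 / 0.5401 = 19 ng/mL.

19 ng/mL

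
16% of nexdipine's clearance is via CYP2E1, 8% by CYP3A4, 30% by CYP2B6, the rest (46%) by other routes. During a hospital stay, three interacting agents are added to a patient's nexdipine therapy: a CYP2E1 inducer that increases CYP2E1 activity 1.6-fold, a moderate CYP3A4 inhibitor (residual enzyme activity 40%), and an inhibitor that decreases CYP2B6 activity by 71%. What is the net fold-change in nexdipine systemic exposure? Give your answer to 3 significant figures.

1.20

The CYP2E1 pathway (16% of clearance) rises to 1.6× activity: 0.16 × 1.6 = 0.256.
The CYP3A4 pathway (8% of clearance) falls to 0.4× activity: 0.08 × 0.4 = 0.032.
The CYP2B6 pathway (30% of clearance) drops to 0.29× activity: 0.3 × 0.29 = 0.087.
Non-CYP routes (46%) are unchanged.
New clearance relative to baseline: 0.256 + 0.032 + 0.087 + 0.46 = 0.835.
Systemic exposure ∝ 1/CL: fold-change = 1 / 0.835 = 1.20.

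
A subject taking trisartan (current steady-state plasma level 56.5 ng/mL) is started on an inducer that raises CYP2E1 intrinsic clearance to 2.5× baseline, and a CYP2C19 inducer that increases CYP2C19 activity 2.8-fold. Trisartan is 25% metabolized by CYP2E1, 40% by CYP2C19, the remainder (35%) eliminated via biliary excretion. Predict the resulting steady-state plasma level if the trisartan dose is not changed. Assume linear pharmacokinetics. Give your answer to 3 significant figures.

The CYP2E1 pathway (25% of clearance) is boosted to 2.5× activity: 0.25 × 2.5 = 0.625.
The CYP2C19 pathway (40% of clearance) is boosted to 2.8× activity: 0.4 × 2.8 = 1.12.
Non-CYP routes (35%) are unchanged.
Relative clearance = 0.625 + 1.12 + 0.35 = 2.095.
Dividing the baseline by the relative clearance: 56.5 / 2.095 = 27.0 ng/mL.

27.0 ng/mL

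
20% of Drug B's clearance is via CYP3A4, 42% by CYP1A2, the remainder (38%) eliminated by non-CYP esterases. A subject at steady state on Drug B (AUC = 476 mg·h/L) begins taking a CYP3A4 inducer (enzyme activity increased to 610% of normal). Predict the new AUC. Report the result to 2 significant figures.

The CYP3A4 pathway (20% of clearance) is boosted to 6.1× activity: 0.2 × 6.1 = 1.22.
CYP1A2 (42%) and the residual 38% are unaffected.
New clearance relative to baseline: 1.22 + 0.42 + 0.38 = 2.02.
New AUC = baseline ÷ relative clearance = 476 / 2.02 = 2.4 × 10² mg·h/L.

2.4 × 10² mg·h/L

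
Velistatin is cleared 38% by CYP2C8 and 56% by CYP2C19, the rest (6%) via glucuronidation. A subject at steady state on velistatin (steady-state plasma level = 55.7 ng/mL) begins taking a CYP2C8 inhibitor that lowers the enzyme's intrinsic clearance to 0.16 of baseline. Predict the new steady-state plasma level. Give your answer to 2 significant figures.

The CYP2C8 pathway (38% of clearance) falls to 0.16× activity: 0.38 × 0.16 = 0.0608.
CYP2C19 (56%) and the residual 6% are unaffected.
CL_new/CL_old = 0.0608 + 0.56 + 0.06 = 0.6808.
New steady-state plasma level = baseline ÷ relative clearance = 55.7 / 0.6808 = 82 ng/mL.

82 ng/mL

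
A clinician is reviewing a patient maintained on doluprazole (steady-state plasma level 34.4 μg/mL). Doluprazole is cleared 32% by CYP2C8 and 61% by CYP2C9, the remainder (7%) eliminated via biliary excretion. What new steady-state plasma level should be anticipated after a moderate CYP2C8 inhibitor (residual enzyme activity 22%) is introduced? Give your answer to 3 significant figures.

45.8 μg/mL

The CYP2C8 pathway (32% of clearance) is reduced to 0.22× activity: 0.32 × 0.22 = 0.0704.
CYP2C9 (61%) and the residual 7% are unaffected.
Relative clearance = 0.0704 + 0.61 + 0.07 = 0.7504.
New steady-state plasma level = baseline ÷ relative clearance = 34.4 / 0.7504 = 45.8 μg/mL.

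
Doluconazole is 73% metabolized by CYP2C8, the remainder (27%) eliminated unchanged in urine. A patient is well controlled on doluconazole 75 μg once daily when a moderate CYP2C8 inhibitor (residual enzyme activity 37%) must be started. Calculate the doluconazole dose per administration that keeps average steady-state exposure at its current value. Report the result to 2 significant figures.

41 μg

CYP2C8: 0.73 × 0.37 = 0.2701
Other: 0.27 (unchanged)
Relative clearance = 0.2701 + 0.27 = 0.5401.
To maintain the same steady-state level, dose must scale with clearance: new dose = 75 × 0.5401 = 41 μg.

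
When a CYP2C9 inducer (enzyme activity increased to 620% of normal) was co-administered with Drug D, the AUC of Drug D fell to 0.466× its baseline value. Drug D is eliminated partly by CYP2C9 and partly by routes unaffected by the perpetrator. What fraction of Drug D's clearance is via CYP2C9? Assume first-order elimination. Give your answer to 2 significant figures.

Let x = fm,CYP2C9. Because AUC ∝ 1/CL, relative clearance rose to 1/0.466 = 2.146.
Only the CYP2C9 route changed, so 2.146 = x·6.2 + (1 − x), giving x = 0.22.

0.22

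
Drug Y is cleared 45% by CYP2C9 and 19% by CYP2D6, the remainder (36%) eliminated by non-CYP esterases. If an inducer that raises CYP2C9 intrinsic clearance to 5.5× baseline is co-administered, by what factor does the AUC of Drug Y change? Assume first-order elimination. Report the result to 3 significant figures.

The CYP2C9 pathway (45% of clearance) rises to 5.5× activity: 0.45 × 5.5 = 2.475.
CYP2D6 (19%) and the residual 36% are unaffected.
New clearance relative to baseline: 2.475 + 0.19 + 0.36 = 3.025.
AUC ratio = CL_old/CL_new = 1 / 3.025 = 0.331.

0.331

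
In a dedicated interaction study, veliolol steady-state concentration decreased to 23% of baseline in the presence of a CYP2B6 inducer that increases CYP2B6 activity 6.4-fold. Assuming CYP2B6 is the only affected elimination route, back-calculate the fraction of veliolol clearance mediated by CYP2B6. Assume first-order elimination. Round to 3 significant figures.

0.620

Call the CYP2B6 fraction fm. After the interaction, CL_new/CL_old = fm × 6.4 + (1 − fm).
Steady-state concentration ratio = 1 / (new CL fraction), so new CL fraction = 1 / 0.230 = 4.348.
fm × 6.4 + 1 − fm = 4.348  ⇒  fm × (6.4 − 1) = 3.348  ⇒  fm = 0.620.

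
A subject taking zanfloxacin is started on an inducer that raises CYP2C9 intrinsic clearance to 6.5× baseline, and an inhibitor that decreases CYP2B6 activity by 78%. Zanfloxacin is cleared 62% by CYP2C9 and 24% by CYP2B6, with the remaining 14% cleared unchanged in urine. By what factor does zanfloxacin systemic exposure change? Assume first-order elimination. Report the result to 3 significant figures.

0.237

CYP2C9: 0.62 × 6.5 = 4.03
CYP2B6: 0.24 × 0.22 = 0.0528
Other: 0.14 (unchanged)
CL_new/CL_old = 4.03 + 0.0528 + 0.14 = 4.2228.
Systemic exposure ∝ 1/CL: fold-change = 1 / 4.2228 = 0.237.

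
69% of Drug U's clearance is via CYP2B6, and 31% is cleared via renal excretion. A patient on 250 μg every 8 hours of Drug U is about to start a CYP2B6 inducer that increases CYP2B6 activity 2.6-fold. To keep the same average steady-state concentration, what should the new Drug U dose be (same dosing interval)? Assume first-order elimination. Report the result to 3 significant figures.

CYP2B6: 0.69 × 2.6 = 1.794
Other: 0.31 (unchanged)
Relative clearance = 1.794 + 0.31 = 2.104.
To maintain the same steady-state level, dose must scale with clearance: new dose = 250 × 2.104 = 526 μg.

526 μg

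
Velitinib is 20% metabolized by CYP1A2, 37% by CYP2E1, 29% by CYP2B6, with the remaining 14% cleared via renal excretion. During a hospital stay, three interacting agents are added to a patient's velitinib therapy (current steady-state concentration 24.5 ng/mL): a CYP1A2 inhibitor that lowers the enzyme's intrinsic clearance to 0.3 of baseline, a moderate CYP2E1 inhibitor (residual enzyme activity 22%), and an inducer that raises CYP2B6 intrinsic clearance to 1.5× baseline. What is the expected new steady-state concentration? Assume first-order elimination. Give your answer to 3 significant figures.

The CYP1A2 pathway (20% of clearance) falls to 0.3× activity: 0.2 × 0.3 = 0.06.
The CYP2E1 pathway (37% of clearance) is reduced to 0.22× activity: 0.37 × 0.22 = 0.0814.
The CYP2B6 pathway (29% of clearance) increases to 1.5× activity: 0.29 × 1.5 = 0.435.
The remaining 14% of clearance is unaffected.
CL_new/CL_old = 0.06 + 0.0814 + 0.435 + 0.14 = 0.7164.
Steady-state concentration ∝ 1/CL: new value = 24.5 / 0.7164 = 34.2 ng/mL.

34.2 ng/mL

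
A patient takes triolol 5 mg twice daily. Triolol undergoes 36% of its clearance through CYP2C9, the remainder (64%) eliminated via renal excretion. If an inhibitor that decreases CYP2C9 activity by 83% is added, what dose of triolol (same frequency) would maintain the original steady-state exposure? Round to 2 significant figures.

3.5 mg

The CYP2C9 pathway (36% of clearance) is reduced to 0.17× activity: 0.36 × 0.17 = 0.0612.
The remaining 64% of clearance is unaffected.
Relative clearance = 0.0612 + 0.64 = 0.7012.
To maintain the same steady-state level, dose must scale with clearance: new dose = 5 × 0.7012 = 3.5 mg.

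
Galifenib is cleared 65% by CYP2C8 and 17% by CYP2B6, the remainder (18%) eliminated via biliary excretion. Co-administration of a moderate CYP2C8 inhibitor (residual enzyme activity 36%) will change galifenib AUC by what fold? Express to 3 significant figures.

The CYP2C8 pathway (65% of clearance) falls to 0.36× activity: 0.65 × 0.36 = 0.234.
CYP2B6 (17%) and the residual 18% are unaffected.
CL_new/CL_old = 0.234 + 0.17 + 0.18 = 0.584.
AUC ratio = CL_old/CL_new = 1 / 0.584 = 1.71.

1.71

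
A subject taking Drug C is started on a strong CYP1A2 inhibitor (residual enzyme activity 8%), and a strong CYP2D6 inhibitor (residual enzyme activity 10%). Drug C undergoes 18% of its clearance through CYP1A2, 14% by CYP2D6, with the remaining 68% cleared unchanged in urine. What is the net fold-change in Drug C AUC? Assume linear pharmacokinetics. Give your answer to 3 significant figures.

The CYP1A2 pathway (18% of clearance) falls to 0.08× activity: 0.18 × 0.08 = 0.0144.
The CYP2D6 pathway (14% of clearance) drops to 0.1× activity: 0.14 × 0.1 = 0.014.
Non-CYP routes (68%) are unchanged.
Relative clearance = 0.0144 + 0.014 + 0.68 = 0.7084.
AUC ∝ 1/CL: fold-change = 1 / 0.7084 = 1.41.

1.41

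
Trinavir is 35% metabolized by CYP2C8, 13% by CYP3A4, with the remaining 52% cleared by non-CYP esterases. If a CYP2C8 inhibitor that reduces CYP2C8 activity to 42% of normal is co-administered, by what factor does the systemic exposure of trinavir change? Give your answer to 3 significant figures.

CYP2C8: 0.35 × 0.42 = 0.147
CYP3A4: 0.13 (unchanged)
Other: 0.52 (unchanged)
New clearance relative to baseline: 0.147 + 0.13 + 0.52 = 0.797.
Since systemic exposure ∝ 1/CL, the ratio is 1 / 0.797 = 1.25.

1.25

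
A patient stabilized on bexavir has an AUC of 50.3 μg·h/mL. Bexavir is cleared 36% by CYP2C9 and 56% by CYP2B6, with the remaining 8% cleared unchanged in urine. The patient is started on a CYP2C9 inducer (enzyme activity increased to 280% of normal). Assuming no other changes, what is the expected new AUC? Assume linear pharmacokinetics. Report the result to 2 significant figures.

CYP2C9: 0.36 × 2.8 = 1.008
CYP2B6: 0.56 (unchanged)
Other: 0.08 (unchanged)
CL_new/CL_old = 1.008 + 0.56 + 0.08 = 1.648.
New AUC = baseline ÷ relative clearance = 50.3 / 1.648 = 31 μg·h/mL.

31 μg·h/mL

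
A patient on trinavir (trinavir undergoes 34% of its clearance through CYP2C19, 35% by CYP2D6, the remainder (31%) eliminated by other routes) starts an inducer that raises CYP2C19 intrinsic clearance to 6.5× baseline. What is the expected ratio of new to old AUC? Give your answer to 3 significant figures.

0.348

The CYP2C19 pathway (34% of clearance) increases to 6.5× activity: 0.34 × 6.5 = 2.21.
CYP2D6 (35%) and the residual 31% are unaffected.
New clearance relative to baseline: 2.21 + 0.35 + 0.31 = 2.87.
Since AUC ∝ 1/CL, the ratio is 1 / 2.87 = 0.348.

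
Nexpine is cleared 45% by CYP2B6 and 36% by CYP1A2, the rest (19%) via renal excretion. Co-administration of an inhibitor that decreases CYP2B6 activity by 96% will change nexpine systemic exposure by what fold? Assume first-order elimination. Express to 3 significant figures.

The CYP2B6 pathway (45% of clearance) drops to 0.04× activity: 0.45 × 0.04 = 0.018.
CYP1A2 (36%) and the residual 19% are unaffected.
CL_new/CL_old = 0.018 + 0.36 + 0.19 = 0.568.
Systemic exposure ratio = CL_old/CL_new = 1 / 0.568 = 1.76.

1.76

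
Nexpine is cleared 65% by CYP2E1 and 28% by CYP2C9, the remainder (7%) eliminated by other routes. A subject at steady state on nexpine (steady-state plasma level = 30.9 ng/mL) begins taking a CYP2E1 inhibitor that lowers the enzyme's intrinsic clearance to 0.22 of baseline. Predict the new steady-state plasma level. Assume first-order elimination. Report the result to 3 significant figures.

CYP2E1: 0.65 × 0.22 = 0.143
CYP2C9: 0.28 (unchanged)
Other: 0.07 (unchanged)
New clearance relative to baseline: 0.143 + 0.28 + 0.07 = 0.493.
New steady-state plasma level = baseline ÷ relative clearance = 30.9 / 0.493 = 62.7 ng/mL.

62.7 ng/mL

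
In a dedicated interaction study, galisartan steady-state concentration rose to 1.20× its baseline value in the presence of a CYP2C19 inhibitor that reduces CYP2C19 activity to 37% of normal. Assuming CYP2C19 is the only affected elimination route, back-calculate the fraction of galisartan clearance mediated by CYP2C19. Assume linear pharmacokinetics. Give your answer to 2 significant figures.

Write x for the fraction cleared via CYP2C19. The observed steady-state concentration change means clearance fell to 1/1.20 = 0.8333 of baseline.
Only the CYP2C19 route changed, so 0.8333 = x·0.37 + (1 − x), giving x = 0.26.

0.26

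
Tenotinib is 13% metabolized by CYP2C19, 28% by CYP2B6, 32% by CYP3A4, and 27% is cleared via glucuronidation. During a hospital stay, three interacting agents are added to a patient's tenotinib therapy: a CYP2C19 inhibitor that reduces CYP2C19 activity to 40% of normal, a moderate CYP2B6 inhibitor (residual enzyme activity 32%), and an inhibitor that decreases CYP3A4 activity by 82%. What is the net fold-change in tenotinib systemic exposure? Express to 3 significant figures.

2.13

The CYP2C19 pathway (13% of clearance) drops to 0.4× activity: 0.13 × 0.4 = 0.052.
The CYP2B6 pathway (28% of clearance) falls to 0.32× activity: 0.28 × 0.32 = 0.0896.
The CYP3A4 pathway (32% of clearance) is reduced to 0.18× activity: 0.32 × 0.18 = 0.0576.
Non-CYP routes (27%) are unchanged.
Relative clearance = 0.052 + 0.0896 + 0.0576 + 0.27 = 0.4692.
Net systemic exposure ratio = 1 / 0.4692 = 2.13.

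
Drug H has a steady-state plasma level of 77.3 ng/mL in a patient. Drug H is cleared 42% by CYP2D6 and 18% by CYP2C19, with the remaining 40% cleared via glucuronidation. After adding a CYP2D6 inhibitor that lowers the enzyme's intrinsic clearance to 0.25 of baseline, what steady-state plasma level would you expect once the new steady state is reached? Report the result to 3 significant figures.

CYP2D6: 0.42 × 0.25 = 0.105
CYP2C19: 0.18 (unchanged)
Other: 0.4 (unchanged)
New clearance relative to baseline: 0.105 + 0.18 + 0.4 = 0.685.
Steady-state plasma level ∝ 1/CL, so new value = 77.3 / 0.685 = 113 ng/mL.

113 ng/mL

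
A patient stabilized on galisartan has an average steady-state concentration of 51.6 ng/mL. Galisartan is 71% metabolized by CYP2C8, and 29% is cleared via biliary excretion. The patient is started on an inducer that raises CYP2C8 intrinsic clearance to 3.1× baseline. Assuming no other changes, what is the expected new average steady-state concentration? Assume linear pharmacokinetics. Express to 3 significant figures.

20.7 ng/mL

The CYP2C8 pathway (71% of clearance) is boosted to 3.1× activity: 0.71 × 3.1 = 2.201.
Non-CYP routes (29%) are unchanged.
CL_new/CL_old = 2.201 + 0.29 = 2.491.
With dosing unchanged, average steady-state concentration scales as 1/CL: 51.6 / 2.491 = 20.7 ng/mL.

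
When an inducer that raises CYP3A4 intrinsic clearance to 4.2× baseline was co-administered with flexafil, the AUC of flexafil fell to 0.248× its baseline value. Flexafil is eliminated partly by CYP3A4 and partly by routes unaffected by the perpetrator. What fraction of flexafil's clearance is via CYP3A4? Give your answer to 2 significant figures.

0.95

CL'/CL = 1 / 0.248 = 4.032
4.2·fm + (1 − fm) = 4.032
fm = (4.032 − 1) / (4.2 − 1) = 0.95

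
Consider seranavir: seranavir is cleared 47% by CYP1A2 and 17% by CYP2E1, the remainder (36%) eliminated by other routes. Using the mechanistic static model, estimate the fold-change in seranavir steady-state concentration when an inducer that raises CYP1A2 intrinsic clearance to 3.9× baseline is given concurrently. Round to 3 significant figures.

The CYP1A2 pathway (47% of clearance) increases to 3.9× activity: 0.47 × 3.9 = 1.833.
CYP2E1 (17%) and the residual 36% are unaffected.
New clearance relative to baseline: 1.833 + 0.17 + 0.36 = 2.363.
Steady-state concentration ratio = CL_old/CL_new = 1 / 2.363 = 0.423.

0.423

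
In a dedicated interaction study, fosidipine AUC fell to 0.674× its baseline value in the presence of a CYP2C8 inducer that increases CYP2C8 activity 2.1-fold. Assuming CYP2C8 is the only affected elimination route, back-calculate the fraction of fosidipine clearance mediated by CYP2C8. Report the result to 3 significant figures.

0.440

Let fm be the CYP2C8 fraction. New clearance relative to baseline = fm × 2.1 + (1 − fm).
AUC ratio = 1 / (new CL fraction), so new CL fraction = 1 / 0.674 = 1.484.
fm × 2.1 + 1 − fm = 1.484  ⇒  fm × (2.1 − 1) = 0.4837  ⇒  fm = 0.440.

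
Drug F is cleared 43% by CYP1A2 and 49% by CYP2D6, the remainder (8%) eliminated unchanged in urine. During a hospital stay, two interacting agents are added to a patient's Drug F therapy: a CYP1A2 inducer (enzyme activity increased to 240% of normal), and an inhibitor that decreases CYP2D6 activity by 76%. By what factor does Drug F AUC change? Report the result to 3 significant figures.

CYP1A2: 0.43 × 2.4 = 1.032
CYP2D6: 0.49 × 0.24 = 0.1176
Other: 0.08 (unchanged)
New clearance relative to baseline: 1.032 + 0.1176 + 0.08 = 1.2296.
Net AUC ratio = 1 / 1.2296 = 0.813.

0.813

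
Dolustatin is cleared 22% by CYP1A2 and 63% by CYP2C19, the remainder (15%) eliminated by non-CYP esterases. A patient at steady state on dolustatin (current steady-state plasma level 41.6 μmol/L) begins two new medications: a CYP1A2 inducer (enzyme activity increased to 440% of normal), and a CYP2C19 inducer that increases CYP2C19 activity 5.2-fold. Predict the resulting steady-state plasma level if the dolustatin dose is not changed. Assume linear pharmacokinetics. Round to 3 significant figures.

9.47 μmol/L

The CYP1A2 pathway (22% of clearance) rises to 4.4× activity: 0.22 × 4.4 = 0.968.
The CYP2C19 pathway (63% of clearance) rises to 5.2× activity: 0.63 × 5.2 = 3.276.
Non-CYP routes (15%) are unchanged.
CL_new/CL_old = 0.968 + 3.276 + 0.15 = 4.394.
New steady-state plasma level = 41.6 / 4.394 = 9.47 μmol/L (concentration scales inversely with clearance).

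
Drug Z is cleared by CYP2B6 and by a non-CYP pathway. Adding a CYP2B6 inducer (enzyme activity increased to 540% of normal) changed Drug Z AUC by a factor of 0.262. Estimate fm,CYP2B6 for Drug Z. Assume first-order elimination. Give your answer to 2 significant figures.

0.64

Call the CYP2B6 fraction fm. After the interaction, CL_new/CL_old = fm × 5.4 + (1 − fm).
AUC ratio = 1 / (new CL fraction), so new CL fraction = 1 / 0.262 = 3.817.
fm × 5.4 + 1 − fm = 3.817  ⇒  fm × (5.4 − 1) = 2.817  ⇒  fm = 0.64.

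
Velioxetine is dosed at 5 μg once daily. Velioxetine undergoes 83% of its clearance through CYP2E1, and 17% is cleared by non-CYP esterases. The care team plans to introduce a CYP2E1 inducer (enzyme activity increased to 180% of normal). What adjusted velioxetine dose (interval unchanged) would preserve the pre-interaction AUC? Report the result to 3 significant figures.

The CYP2E1 pathway (83% of clearance) rises to 1.8× activity: 0.83 × 1.8 = 1.494.
The remaining 17% of clearance is unaffected.
Relative clearance = 1.494 + 0.17 = 1.664.
To maintain the same steady-state level, dose must scale with clearance: new dose = 5 × 1.664 = 8.32 μg.

8.32 μg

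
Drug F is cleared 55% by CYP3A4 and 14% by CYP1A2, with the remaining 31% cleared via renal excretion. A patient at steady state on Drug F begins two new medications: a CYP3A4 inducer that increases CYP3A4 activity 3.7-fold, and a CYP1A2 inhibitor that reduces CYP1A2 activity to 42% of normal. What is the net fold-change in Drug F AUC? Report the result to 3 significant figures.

CYP3A4: 0.55 × 3.7 = 2.035
CYP1A2: 0.14 × 0.42 = 0.0588
Other: 0.31 (unchanged)
New clearance relative to baseline: 2.035 + 0.0588 + 0.31 = 2.4038.
AUC ∝ 1/CL: fold-change = 1 / 2.4038 = 0.416.

0.416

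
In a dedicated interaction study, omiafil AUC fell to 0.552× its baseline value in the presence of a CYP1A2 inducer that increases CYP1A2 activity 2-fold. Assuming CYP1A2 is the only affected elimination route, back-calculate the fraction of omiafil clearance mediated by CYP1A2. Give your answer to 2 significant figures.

Let fm be the CYP1A2 fraction. New clearance relative to baseline = fm × 2 + (1 − fm).
AUC ratio = 1 / (new CL fraction), so new CL fraction = 1 / 0.552 = 1.812.
fm × 2 + 1 − fm = 1.812  ⇒  fm × (2 − 1) = 0.8116  ⇒  fm = 0.81.

0.81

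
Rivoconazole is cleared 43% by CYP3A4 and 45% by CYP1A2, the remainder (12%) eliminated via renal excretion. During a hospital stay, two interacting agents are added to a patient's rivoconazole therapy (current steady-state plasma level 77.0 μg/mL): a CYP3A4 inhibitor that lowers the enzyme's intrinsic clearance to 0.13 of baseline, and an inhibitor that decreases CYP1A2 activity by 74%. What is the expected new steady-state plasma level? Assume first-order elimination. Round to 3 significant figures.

263 μg/mL

CYP3A4: 0.43 × 0.13 = 0.0559
CYP1A2: 0.45 × 0.26 = 0.117
Other: 0.12 (unchanged)
Relative clearance = 0.0559 + 0.117 + 0.12 = 0.2929.
Dividing the baseline by the relative clearance: 77.0 / 0.2929 = 263 μg/mL.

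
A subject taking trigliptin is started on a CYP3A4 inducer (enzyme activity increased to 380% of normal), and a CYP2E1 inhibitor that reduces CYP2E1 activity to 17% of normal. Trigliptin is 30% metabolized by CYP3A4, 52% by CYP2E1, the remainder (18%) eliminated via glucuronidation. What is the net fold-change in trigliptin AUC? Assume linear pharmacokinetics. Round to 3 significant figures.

CYP3A4: 0.3 × 3.8 = 1.14
CYP2E1: 0.52 × 0.17 = 0.0884
Other: 0.18 (unchanged)
Relative clearance = 1.14 + 0.0884 + 0.18 = 1.4084.
Because AUC varies inversely with clearance, the combined effect is 1 / 1.4084 = 0.710.

0.710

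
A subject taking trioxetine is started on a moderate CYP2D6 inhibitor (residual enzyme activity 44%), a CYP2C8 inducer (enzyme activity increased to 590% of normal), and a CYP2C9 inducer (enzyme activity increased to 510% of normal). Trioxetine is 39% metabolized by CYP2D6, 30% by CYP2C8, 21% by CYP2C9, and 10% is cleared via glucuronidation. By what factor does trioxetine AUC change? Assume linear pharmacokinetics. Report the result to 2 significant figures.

The CYP2D6 pathway (39% of clearance) is reduced to 0.44× activity: 0.39 × 0.44 = 0.1716.
The CYP2C8 pathway (30% of clearance) is boosted to 5.9× activity: 0.3 × 5.9 = 1.77.
The CYP2C9 pathway (21% of clearance) rises to 5.1× activity: 0.21 × 5.1 = 1.071.
Non-CYP routes (10%) are unchanged.
CL_new/CL_old = 0.1716 + 1.77 + 1.071 + 0.1 = 3.1126.
AUC ∝ 1/CL: fold-change = 1 / 3.1126 = 0.32.

0.32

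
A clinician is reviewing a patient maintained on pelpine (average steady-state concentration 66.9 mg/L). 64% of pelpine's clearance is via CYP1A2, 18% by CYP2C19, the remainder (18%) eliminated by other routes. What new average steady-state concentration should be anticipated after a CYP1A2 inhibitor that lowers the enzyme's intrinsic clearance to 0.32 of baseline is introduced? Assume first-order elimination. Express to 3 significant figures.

118 mg/L

CYP1A2: 0.64 × 0.32 = 0.2048
CYP2C19: 0.18 (unchanged)
Other: 0.18 (unchanged)
New clearance relative to baseline: 0.2048 + 0.18 + 0.18 = 0.5648.
New average steady-state concentration = baseline ÷ relative clearance = 66.9 / 0.5648 = 118 mg/L.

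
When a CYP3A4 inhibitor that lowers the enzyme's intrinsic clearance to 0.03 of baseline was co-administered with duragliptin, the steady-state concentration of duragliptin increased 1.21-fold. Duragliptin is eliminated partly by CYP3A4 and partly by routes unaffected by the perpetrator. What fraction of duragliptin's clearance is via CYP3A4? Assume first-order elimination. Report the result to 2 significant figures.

Let x = fm,CYP3A4. Because steady-state concentration ∝ 1/CL, relative clearance fell to 1/1.21 = 0.8264.
Only the CYP3A4 route changed, so 0.8264 = x·0.03 + (1 − x), giving x = 0.18.

0.18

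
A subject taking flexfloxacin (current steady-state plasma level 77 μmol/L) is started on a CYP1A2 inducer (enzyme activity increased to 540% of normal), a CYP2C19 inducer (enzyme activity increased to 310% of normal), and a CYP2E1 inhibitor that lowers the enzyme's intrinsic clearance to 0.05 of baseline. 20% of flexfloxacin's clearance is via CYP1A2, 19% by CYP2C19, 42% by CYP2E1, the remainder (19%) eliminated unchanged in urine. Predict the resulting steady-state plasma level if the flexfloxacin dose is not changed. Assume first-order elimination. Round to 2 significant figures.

41 μmol/L

The CYP1A2 pathway (20% of clearance) is boosted to 5.4× activity: 0.2 × 5.4 = 1.08.
The CYP2C19 pathway (19% of clearance) rises to 3.1× activity: 0.19 × 3.1 = 0.589.
The CYP2E1 pathway (42% of clearance) is reduced to 0.05× activity: 0.42 × 0.05 = 0.021.
Non-CYP routes (19%) are unchanged.
New clearance relative to baseline: 1.08 + 0.589 + 0.021 + 0.19 = 1.88.
New steady-state plasma level = 77 / 1.88 = 41 μmol/L (concentration scales inversely with clearance).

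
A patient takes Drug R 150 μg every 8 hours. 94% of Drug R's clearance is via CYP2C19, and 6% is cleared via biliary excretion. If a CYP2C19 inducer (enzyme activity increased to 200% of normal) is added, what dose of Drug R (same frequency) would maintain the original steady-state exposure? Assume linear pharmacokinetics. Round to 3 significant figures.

The CYP2C19 pathway (94% of clearance) increases to 2× activity: 0.94 × 2 = 1.88.
Non-CYP routes (6%) are unchanged.
Relative clearance = 1.88 + 0.06 = 1.94.
Css,avg = (dose rate)/CL, so holding Css fixed requires dose ∝ CL: 150 × 1.94 = 291 μg.

291 μg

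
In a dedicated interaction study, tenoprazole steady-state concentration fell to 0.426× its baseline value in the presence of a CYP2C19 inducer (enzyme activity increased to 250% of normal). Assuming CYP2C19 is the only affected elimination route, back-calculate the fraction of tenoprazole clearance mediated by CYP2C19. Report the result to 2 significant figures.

0.90

Write x for the fraction cleared via CYP2C19. The observed steady-state concentration change means clearance rose to 1/0.426 = 2.347 of baseline.
Setting x·2.5 + (1 − x) = 2.347 and solving: x = (2.347 − 1)/(2.5 − 1) = 0.90.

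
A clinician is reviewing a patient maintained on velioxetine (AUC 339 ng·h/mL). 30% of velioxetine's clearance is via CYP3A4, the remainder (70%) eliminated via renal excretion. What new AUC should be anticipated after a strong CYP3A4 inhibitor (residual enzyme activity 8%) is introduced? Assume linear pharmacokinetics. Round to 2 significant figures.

The CYP3A4 pathway (30% of clearance) drops to 0.08× activity: 0.3 × 0.08 = 0.024.
Non-CYP routes (70%) are unchanged.
New clearance relative to baseline: 0.024 + 0.7 = 0.724.
With dosing unchanged, AUC scales as 1/CL: 339 / 0.724 = 4.7 × 10² ng·h/mL.

4.7 × 10² ng·h/mL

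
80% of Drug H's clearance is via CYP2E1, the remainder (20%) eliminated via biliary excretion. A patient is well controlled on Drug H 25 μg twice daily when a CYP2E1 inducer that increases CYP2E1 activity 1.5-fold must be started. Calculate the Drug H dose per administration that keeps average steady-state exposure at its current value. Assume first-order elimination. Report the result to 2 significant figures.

35 μg

CYP2E1: 0.8 × 1.5 = 1.2
Other: 0.2 (unchanged)
New clearance relative to baseline: 1.2 + 0.2 = 1.4.
Exposure is unchanged when dose changes in proportion to clearance. New dose = 25 μg × 1.4 = 35 μg.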